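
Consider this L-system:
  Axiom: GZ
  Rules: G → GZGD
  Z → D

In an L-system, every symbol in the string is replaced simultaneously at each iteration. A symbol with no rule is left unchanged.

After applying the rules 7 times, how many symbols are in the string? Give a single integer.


Answer: 383

Derivation:
Step 0: length = 2
Step 1: length = 5
Step 2: length = 11
Step 3: length = 23
Step 4: length = 47
Step 5: length = 95
Step 6: length = 191
Step 7: length = 383


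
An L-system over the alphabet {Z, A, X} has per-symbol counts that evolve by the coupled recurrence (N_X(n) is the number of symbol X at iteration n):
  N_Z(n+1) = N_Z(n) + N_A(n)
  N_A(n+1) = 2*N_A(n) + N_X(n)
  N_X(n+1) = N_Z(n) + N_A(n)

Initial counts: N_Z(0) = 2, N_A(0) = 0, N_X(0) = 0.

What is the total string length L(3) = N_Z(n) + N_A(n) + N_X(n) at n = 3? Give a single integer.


Answer: 14

Derivation:
Step 0: N_Z=2, N_A=0, N_X=0, L=2
Step 1: N_Z=2, N_A=0, N_X=2, L=4
Step 2: N_Z=2, N_A=2, N_X=2, L=6
Step 3: N_Z=4, N_A=6, N_X=4, L=14


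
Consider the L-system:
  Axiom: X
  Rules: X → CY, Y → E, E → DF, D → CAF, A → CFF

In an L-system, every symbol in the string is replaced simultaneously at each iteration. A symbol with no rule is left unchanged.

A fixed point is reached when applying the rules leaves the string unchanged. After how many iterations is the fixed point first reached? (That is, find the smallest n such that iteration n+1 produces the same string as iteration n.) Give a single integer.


Answer: 5

Derivation:
Step 0: X
Step 1: CY
Step 2: CE
Step 3: CDF
Step 4: CCAFF
Step 5: CCCFFFF
Step 6: CCCFFFF  (unchanged — fixed point at step 5)


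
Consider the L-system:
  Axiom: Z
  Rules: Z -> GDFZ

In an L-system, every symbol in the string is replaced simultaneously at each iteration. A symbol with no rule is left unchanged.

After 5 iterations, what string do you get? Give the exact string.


Answer: GDFGDFGDFGDFGDFZ

Derivation:
Step 0: Z
Step 1: GDFZ
Step 2: GDFGDFZ
Step 3: GDFGDFGDFZ
Step 4: GDFGDFGDFGDFZ
Step 5: GDFGDFGDFGDFGDFZ


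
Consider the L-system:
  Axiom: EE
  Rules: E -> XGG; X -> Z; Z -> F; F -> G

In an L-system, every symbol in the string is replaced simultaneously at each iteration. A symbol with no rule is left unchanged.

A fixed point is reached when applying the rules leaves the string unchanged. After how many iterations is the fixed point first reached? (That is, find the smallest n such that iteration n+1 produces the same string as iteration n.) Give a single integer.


Answer: 4

Derivation:
Step 0: EE
Step 1: XGGXGG
Step 2: ZGGZGG
Step 3: FGGFGG
Step 4: GGGGGG
Step 5: GGGGGG  (unchanged — fixed point at step 4)


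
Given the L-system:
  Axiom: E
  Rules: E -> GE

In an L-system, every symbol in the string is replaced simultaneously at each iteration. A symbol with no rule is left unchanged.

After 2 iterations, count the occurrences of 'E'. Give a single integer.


Answer: 1

Derivation:
Step 0: E  (1 'E')
Step 1: GE  (1 'E')
Step 2: GGE  (1 'E')


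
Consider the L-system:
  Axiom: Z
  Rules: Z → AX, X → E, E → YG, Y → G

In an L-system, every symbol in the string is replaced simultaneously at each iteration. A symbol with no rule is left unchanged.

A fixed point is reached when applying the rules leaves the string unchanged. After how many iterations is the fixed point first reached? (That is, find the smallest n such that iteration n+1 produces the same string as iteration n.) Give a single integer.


Answer: 4

Derivation:
Step 0: Z
Step 1: AX
Step 2: AE
Step 3: AYG
Step 4: AGG
Step 5: AGG  (unchanged — fixed point at step 4)


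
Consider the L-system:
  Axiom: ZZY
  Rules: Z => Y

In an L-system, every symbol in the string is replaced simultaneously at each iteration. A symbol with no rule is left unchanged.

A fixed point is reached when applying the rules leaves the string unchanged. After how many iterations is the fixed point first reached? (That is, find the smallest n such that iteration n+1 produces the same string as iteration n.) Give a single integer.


Step 0: ZZY
Step 1: YYY
Step 2: YYY  (unchanged — fixed point at step 1)

Answer: 1


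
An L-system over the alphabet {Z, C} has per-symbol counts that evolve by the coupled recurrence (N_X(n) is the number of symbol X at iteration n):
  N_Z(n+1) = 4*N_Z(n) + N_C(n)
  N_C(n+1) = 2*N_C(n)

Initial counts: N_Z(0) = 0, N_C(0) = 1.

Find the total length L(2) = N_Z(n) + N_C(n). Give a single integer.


Answer: 10

Derivation:
Step 0: N_Z=0, N_C=1, L=1
Step 1: N_Z=1, N_C=2, L=3
Step 2: N_Z=6, N_C=4, L=10


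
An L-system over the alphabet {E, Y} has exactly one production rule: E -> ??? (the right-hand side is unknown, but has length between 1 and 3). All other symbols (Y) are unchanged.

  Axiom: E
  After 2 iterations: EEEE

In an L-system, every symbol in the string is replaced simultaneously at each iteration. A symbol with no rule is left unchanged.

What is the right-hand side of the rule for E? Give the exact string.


Answer: EE

Derivation:
Trying E -> EE:
  Step 0: E
  Step 1: EE
  Step 2: EEEE
Matches the given result.


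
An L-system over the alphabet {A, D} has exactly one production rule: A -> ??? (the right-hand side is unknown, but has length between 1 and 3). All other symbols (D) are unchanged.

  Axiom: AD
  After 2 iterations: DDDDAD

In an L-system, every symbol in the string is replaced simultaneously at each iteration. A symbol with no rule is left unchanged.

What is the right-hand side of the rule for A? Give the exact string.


Trying A -> DDA:
  Step 0: AD
  Step 1: DDAD
  Step 2: DDDDAD
Matches the given result.

Answer: DDA


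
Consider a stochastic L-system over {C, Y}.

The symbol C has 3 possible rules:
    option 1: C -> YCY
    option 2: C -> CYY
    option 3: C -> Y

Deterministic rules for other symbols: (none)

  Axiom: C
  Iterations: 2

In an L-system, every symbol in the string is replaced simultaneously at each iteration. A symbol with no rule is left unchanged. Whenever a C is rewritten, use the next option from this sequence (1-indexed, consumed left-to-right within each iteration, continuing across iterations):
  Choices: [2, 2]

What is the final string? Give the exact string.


Answer: CYYYY

Derivation:
Step 0: C
Step 1: CYY  (used choices [2])
Step 2: CYYYY  (used choices [2])


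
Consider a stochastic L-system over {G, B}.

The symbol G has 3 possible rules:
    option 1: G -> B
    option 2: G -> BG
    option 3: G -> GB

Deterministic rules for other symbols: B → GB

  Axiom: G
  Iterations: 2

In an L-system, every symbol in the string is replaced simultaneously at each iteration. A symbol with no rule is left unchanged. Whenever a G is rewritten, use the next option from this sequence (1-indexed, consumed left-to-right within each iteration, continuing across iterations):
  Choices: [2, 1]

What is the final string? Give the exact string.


Step 0: G
Step 1: BG  (used choices [2])
Step 2: GBB  (used choices [1])

Answer: GBB


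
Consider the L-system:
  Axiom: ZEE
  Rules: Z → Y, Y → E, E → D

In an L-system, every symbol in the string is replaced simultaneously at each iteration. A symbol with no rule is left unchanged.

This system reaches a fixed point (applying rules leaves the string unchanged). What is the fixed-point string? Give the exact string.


Answer: DDD

Derivation:
Step 0: ZEE
Step 1: YDD
Step 2: EDD
Step 3: DDD
Step 4: DDD  (unchanged — fixed point at step 3)


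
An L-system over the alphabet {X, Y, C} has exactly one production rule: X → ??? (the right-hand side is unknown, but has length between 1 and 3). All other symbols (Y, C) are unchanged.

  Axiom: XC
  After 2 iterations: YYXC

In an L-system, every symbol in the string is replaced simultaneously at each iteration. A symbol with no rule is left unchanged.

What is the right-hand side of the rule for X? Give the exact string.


Trying X → YX:
  Step 0: XC
  Step 1: YXC
  Step 2: YYXC
Matches the given result.

Answer: YX


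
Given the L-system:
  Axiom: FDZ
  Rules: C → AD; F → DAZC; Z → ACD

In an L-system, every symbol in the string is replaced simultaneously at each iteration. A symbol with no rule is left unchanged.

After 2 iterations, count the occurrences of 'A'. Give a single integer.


Step 0: FDZ  (0 'A')
Step 1: DAZCDACD  (2 'A')
Step 2: DAACDADDAADD  (5 'A')

Answer: 5


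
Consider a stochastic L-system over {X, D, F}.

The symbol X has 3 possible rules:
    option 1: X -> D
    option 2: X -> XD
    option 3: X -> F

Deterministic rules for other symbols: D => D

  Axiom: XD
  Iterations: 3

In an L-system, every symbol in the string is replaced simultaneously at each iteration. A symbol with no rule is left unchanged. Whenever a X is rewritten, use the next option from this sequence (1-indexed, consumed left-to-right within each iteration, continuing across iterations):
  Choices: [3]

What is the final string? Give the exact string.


Step 0: XD
Step 1: FD  (used choices [3])
Step 2: FD  (used choices [])
Step 3: FD  (used choices [])

Answer: FD


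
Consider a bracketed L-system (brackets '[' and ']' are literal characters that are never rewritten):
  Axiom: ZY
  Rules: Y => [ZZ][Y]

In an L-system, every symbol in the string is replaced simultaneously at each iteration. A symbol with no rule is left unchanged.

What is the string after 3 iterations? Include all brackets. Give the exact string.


Answer: Z[ZZ][[ZZ][[ZZ][Y]]]

Derivation:
Step 0: ZY
Step 1: Z[ZZ][Y]
Step 2: Z[ZZ][[ZZ][Y]]
Step 3: Z[ZZ][[ZZ][[ZZ][Y]]]


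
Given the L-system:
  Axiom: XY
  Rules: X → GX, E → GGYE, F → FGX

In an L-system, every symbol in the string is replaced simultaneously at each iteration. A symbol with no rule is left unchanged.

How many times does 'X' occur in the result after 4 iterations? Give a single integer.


Answer: 1

Derivation:
Step 0: XY  (1 'X')
Step 1: GXY  (1 'X')
Step 2: GGXY  (1 'X')
Step 3: GGGXY  (1 'X')
Step 4: GGGGXY  (1 'X')


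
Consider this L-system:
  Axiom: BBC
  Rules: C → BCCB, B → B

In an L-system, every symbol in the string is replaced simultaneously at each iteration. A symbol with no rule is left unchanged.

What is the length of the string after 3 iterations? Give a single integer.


Step 0: length = 3
Step 1: length = 6
Step 2: length = 12
Step 3: length = 24

Answer: 24


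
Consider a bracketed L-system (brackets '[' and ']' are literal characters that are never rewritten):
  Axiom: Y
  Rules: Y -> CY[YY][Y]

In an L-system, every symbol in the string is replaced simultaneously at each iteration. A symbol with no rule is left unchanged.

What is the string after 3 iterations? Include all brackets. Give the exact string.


Answer: CCCY[YY][Y][CY[YY][Y]CY[YY][Y]][CY[YY][Y]][CCY[YY][Y][CY[YY][Y]CY[YY][Y]][CY[YY][Y]]CCY[YY][Y][CY[YY][Y]CY[YY][Y]][CY[YY][Y]]][CCY[YY][Y][CY[YY][Y]CY[YY][Y]][CY[YY][Y]]]

Derivation:
Step 0: Y
Step 1: CY[YY][Y]
Step 2: CCY[YY][Y][CY[YY][Y]CY[YY][Y]][CY[YY][Y]]
Step 3: CCCY[YY][Y][CY[YY][Y]CY[YY][Y]][CY[YY][Y]][CCY[YY][Y][CY[YY][Y]CY[YY][Y]][CY[YY][Y]]CCY[YY][Y][CY[YY][Y]CY[YY][Y]][CY[YY][Y]]][CCY[YY][Y][CY[YY][Y]CY[YY][Y]][CY[YY][Y]]]


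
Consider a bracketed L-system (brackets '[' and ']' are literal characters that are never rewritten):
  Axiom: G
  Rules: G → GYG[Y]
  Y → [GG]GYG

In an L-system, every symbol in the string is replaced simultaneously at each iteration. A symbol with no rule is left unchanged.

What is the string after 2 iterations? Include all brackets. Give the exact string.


Answer: GYG[Y][GG]GYGGYG[Y][[GG]GYG]

Derivation:
Step 0: G
Step 1: GYG[Y]
Step 2: GYG[Y][GG]GYGGYG[Y][[GG]GYG]


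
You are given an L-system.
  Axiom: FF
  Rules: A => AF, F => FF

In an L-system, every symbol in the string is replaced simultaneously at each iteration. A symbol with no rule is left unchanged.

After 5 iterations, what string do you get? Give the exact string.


Answer: FFFFFFFFFFFFFFFFFFFFFFFFFFFFFFFFFFFFFFFFFFFFFFFFFFFFFFFFFFFFFFFF

Derivation:
Step 0: FF
Step 1: FFFF
Step 2: FFFFFFFF
Step 3: FFFFFFFFFFFFFFFF
Step 4: FFFFFFFFFFFFFFFFFFFFFFFFFFFFFFFF
Step 5: FFFFFFFFFFFFFFFFFFFFFFFFFFFFFFFFFFFFFFFFFFFFFFFFFFFFFFFFFFFFFFFF


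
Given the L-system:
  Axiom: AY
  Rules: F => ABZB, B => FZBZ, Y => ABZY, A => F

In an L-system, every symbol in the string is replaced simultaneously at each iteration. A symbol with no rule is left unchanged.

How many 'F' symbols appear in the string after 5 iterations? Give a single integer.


Step 0: AY  (0 'F')
Step 1: FABZY  (1 'F')
Step 2: ABZBFFZBZZABZY  (2 'F')
Step 3: FFZBZZFZBZABZBABZBZFZBZZZFFZBZZABZY  (6 'F')
Step 4: ABZBABZBZFZBZZZABZBZFZBZZFFZBZZFZBZFFZBZZFZBZZABZBZFZBZZZZABZBABZBZFZBZZZFFZBZZABZY  (12 'F')
Step 5: FFZBZZFZBZFFZBZZFZBZZABZBZFZBZZZZFFZBZZFZBZZABZBZFZBZZZABZBABZBZFZBZZZABZBZFZBZZABZBABZBZFZBZZZABZBZFZBZZZFFZBZZFZBZZABZBZFZBZZZZZFFZBZZFZBZFFZBZZFZBZZABZBZFZBZZZZABZBABZBZFZBZZZFFZBZZABZY  (29 'F')

Answer: 29


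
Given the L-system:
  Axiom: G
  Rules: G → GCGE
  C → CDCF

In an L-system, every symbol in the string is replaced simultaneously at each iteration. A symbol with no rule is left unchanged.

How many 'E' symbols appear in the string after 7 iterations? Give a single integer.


Final string: GCGECDCFGCGEECDCFDCDCFFGCGECDCFGCGEEECDCFDCDCFFDCDCFDCDCFFFGCGECDCFGCGEECDCFDCDCFFGCGECDCFGCGEEEECDCFDCDCFFDCDCFDCDCFFFDCDCFDCDCFFDCDCFDCDCFFFFGCGECDCFGCGEECDCFDCDCFFGCGECDCFGCGEEECDCFDCDCFFDCDCFDCDCFFFGCGECDCFGCGEECDCFDCDCFFGCGECDCFGCGEEEEECDCFDCDCFFDCDCFDCDCFFFDCDCFDCDCFFDCDCFDCDCFFFFDCDCFDCDCFFDCDCFDCDCFFFDCDCFDCDCFFDCDCFDCDCFFFFFGCGECDCFGCGEECDCFDCDCFFGCGECDCFGCGEEECDCFDCDCFFDCDCFDCDCFFFGCGECDCFGCGEECDCFDCDCFFGCGECDCFGCGEEEECDCFDCDCFFDCDCFDCDCFFFDCDCFDCDCFFDCDCFDCDCFFFFGCGECDCFGCGEECDCFDCDCFFGCGECDCFGCGEEECDCFDCDCFFDCDCFDCDCFFFGCGECDCFGCGEECDCFDCDCFFGCGECDCFGCGEEEEEECDCFDCDCFFDCDCFDCDCFFFDCDCFDCDCFFDCDCFDCDCFFFFDCDCFDCDCFFDCDCFDCDCFFFDCDCFDCDCFFDCDCFDCDCFFFFFDCDCFDCDCFFDCDCFDCDCFFFDCDCFDCDCFFDCDCFDCDCFFFFDCDCFDCDCFFDCDCFDCDCFFFDCDCFDCDCFFDCDCFDCDCFFFFFFGCGECDCFGCGEECDCFDCDCFFGCGECDCFGCGEEECDCFDCDCFFDCDCFDCDCFFFGCGECDCFGCGEECDCFDCDCFFGCGECDCFGCGEEEECDCFDCDCFFDCDCFDCDCFFFDCDCFDCDCFFDCDCFDCDCFFFFGCGECDCFGCGEECDCFDCDCFFGCGECDCFGCGEEECDCFDCDCFFDCDCFDCDCFFFGCGECDCFGCGEECDCFDCDCFFGCGECDCFGCGEEEEECDCFDCDCFFDCDCFDCDCFFFDCDCFDCDCFFDCDCFDCDCFFFFDCDCFDCDCFFDCDCFDCDCFFFDCDCFDCDCFFDCDCFDCDCFFFFFGCGECDCFGCGEECDCFDCDCFFGCGECDCFGCGEEECDCFDCDCFFDCDCFDCDCFFFGCGECDCFGCGEECDCFDCDCFFGCGECDCFGCGEEEECDCFDCDCFFDCDCFDCDCFFFDCDCFDCDCFFDCDCFDCDCFFFFGCGECDCFGCGEECDCFDCDCFFGCGECDCFGCGEEECDCFDCDCFFDCDCFDCDCFFFGCGECDCFGCGEECDCFDCDCFFGCGECDCFGCGEEEEEEE
Count of 'E': 127

Answer: 127


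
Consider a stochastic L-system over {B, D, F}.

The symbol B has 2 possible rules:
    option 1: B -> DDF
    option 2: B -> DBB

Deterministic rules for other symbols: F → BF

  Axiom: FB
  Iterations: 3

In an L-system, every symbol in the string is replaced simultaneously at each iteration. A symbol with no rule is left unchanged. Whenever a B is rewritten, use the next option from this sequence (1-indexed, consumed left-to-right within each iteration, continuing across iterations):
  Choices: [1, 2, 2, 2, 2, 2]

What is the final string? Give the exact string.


Answer: DDBBDBBDBBBFDDDBBBF

Derivation:
Step 0: FB
Step 1: BFDDF  (used choices [1])
Step 2: DBBBFDDBF  (used choices [2])
Step 3: DDBBDBBDBBBFDDDBBBF  (used choices [2, 2, 2, 2])


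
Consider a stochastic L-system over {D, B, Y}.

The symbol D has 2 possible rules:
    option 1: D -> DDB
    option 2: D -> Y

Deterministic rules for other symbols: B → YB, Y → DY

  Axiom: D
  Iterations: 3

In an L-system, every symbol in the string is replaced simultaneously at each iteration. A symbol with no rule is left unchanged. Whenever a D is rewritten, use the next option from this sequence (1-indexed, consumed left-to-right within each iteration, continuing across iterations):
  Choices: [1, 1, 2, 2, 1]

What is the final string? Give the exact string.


Step 0: D
Step 1: DDB  (used choices [1])
Step 2: DDBYYB  (used choices [1, 2])
Step 3: YDDBYBDYDYYB  (used choices [2, 1])

Answer: YDDBYBDYDYYB


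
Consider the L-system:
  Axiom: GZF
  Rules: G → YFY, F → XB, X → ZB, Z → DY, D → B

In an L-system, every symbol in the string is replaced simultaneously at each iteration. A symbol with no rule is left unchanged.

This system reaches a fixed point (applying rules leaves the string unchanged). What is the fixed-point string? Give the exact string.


Answer: YBYBBYBYBYBB

Derivation:
Step 0: GZF
Step 1: YFYDYXB
Step 2: YXBYBYZBB
Step 3: YZBBYBYDYBB
Step 4: YDYBBYBYBYBB
Step 5: YBYBBYBYBYBB
Step 6: YBYBBYBYBYBB  (unchanged — fixed point at step 5)


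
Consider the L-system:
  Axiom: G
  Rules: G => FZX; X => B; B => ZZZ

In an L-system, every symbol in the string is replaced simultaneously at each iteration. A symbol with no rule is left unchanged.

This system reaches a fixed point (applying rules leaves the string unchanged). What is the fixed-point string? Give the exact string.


Answer: FZZZZ

Derivation:
Step 0: G
Step 1: FZX
Step 2: FZB
Step 3: FZZZZ
Step 4: FZZZZ  (unchanged — fixed point at step 3)


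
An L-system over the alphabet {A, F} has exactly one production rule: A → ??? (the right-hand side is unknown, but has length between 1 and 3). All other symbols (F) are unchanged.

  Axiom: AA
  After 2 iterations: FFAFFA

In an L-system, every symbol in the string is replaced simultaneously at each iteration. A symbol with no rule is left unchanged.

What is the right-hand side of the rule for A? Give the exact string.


Answer: FA

Derivation:
Trying A → FA:
  Step 0: AA
  Step 1: FAFA
  Step 2: FFAFFA
Matches the given result.


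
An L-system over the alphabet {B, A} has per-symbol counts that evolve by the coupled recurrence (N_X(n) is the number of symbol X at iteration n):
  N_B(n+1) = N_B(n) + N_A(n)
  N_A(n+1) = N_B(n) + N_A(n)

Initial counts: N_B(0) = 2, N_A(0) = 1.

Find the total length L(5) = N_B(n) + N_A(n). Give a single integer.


Step 0: N_B=2, N_A=1, L=3
Step 1: N_B=3, N_A=3, L=6
Step 2: N_B=6, N_A=6, L=12
Step 3: N_B=12, N_A=12, L=24
Step 4: N_B=24, N_A=24, L=48
Step 5: N_B=48, N_A=48, L=96

Answer: 96


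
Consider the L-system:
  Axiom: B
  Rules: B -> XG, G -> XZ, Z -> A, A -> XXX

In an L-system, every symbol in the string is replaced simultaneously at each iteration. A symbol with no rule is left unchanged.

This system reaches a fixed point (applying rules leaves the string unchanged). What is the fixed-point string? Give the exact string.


Step 0: B
Step 1: XG
Step 2: XXZ
Step 3: XXA
Step 4: XXXXX
Step 5: XXXXX  (unchanged — fixed point at step 4)

Answer: XXXXX


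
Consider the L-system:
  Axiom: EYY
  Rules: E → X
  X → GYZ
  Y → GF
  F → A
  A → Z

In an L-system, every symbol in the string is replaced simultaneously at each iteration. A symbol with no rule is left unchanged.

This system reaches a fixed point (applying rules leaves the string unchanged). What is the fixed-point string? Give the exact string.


Step 0: EYY
Step 1: XGFGF
Step 2: GYZGAGA
Step 3: GGFZGZGZ
Step 4: GGAZGZGZ
Step 5: GGZZGZGZ
Step 6: GGZZGZGZ  (unchanged — fixed point at step 5)

Answer: GGZZGZGZ


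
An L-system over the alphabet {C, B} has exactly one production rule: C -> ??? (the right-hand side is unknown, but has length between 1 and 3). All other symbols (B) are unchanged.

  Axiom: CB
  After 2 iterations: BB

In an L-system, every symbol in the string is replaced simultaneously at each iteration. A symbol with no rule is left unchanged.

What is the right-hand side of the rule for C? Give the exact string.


Trying C -> B:
  Step 0: CB
  Step 1: BB
  Step 2: BB
Matches the given result.

Answer: B


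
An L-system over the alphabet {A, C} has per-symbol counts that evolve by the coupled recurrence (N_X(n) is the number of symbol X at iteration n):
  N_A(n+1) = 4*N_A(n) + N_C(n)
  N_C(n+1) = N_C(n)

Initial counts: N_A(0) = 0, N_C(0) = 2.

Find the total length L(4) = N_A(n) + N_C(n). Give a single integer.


Step 0: N_A=0, N_C=2, L=2
Step 1: N_A=2, N_C=2, L=4
Step 2: N_A=10, N_C=2, L=12
Step 3: N_A=42, N_C=2, L=44
Step 4: N_A=170, N_C=2, L=172

Answer: 172


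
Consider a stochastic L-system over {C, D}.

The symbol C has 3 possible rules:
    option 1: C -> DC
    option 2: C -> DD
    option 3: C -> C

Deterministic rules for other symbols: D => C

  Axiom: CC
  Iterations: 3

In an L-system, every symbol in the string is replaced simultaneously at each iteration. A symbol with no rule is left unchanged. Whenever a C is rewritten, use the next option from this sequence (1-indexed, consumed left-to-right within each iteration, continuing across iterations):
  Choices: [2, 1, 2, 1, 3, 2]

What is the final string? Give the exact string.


Answer: DCCDDCC

Derivation:
Step 0: CC
Step 1: DDDC  (used choices [2, 1])
Step 2: CCCDD  (used choices [2])
Step 3: DCCDDCC  (used choices [1, 3, 2])


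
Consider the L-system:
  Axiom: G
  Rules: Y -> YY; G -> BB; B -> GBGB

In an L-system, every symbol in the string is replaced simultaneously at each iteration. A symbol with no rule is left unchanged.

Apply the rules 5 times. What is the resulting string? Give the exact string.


Step 0: G
Step 1: BB
Step 2: GBGBGBGB
Step 3: BBGBGBBBGBGBBBGBGBBBGBGB
Step 4: GBGBGBGBBBGBGBBBGBGBGBGBGBGBBBGBGBBBGBGBGBGBGBGBBBGBGBBBGBGBGBGBGBGBBBGBGBBBGBGB
Step 5: BBGBGBBBGBGBBBGBGBBBGBGBGBGBGBGBBBGBGBBBGBGBGBGBGBGBBBGBGBBBGBGBBBGBGBBBGBGBBBGBGBBBGBGBGBGBGBGBBBGBGBBBGBGBGBGBGBGBBBGBGBBBGBGBBBGBGBBBGBGBBBGBGBBBGBGBGBGBGBGBBBGBGBBBGBGBGBGBGBGBBBGBGBBBGBGBBBGBGBBBGBGBBBGBGBBBGBGBGBGBGBGBBBGBGBBBGBGBGBGBGBGBBBGBGBBBGBGB

Answer: BBGBGBBBGBGBBBGBGBBBGBGBGBGBGBGBBBGBGBBBGBGBGBGBGBGBBBGBGBBBGBGBBBGBGBBBGBGBBBGBGBBBGBGBGBGBGBGBBBGBGBBBGBGBGBGBGBGBBBGBGBBBGBGBBBGBGBBBGBGBBBGBGBBBGBGBGBGBGBGBBBGBGBBBGBGBGBGBGBGBBBGBGBBBGBGBBBGBGBBBGBGBBBGBGBBBGBGBGBGBGBGBBBGBGBBBGBGBGBGBGBGBBBGBGBBBGBGB


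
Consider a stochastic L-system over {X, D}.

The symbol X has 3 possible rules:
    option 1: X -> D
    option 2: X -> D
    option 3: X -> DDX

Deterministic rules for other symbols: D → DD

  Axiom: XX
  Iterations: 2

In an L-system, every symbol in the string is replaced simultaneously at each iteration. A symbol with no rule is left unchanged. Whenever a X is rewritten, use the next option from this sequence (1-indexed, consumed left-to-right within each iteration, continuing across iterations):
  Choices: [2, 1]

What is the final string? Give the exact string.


Step 0: XX
Step 1: DD  (used choices [2, 1])
Step 2: DDDD  (used choices [])

Answer: DDDD


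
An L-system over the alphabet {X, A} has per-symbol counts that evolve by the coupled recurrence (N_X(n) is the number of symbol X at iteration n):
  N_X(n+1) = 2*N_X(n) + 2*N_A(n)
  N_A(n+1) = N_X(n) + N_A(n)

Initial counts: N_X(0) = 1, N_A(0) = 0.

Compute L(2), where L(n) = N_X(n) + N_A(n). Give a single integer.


Step 0: N_X=1, N_A=0, L=1
Step 1: N_X=2, N_A=1, L=3
Step 2: N_X=6, N_A=3, L=9

Answer: 9


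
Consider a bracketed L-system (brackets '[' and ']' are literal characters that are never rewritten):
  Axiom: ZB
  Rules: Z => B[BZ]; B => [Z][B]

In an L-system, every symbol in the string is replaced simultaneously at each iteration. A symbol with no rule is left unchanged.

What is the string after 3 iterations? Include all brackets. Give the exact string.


Answer: [B[BZ]][[Z][B]][[B[BZ]][[Z][B]][Z][B][[Z][B]B[BZ]]][[Z][B][[Z][B]B[BZ]]][[B[BZ]][[Z][B]]]

Derivation:
Step 0: ZB
Step 1: B[BZ][Z][B]
Step 2: [Z][B][[Z][B]B[BZ]][B[BZ]][[Z][B]]
Step 3: [B[BZ]][[Z][B]][[B[BZ]][[Z][B]][Z][B][[Z][B]B[BZ]]][[Z][B][[Z][B]B[BZ]]][[B[BZ]][[Z][B]]]


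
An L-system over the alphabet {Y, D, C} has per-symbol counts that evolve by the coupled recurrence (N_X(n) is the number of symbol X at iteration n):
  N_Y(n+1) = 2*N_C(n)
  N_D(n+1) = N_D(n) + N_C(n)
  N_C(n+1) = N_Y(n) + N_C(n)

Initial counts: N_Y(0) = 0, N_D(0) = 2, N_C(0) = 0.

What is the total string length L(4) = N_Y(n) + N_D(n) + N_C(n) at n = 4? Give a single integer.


Answer: 2

Derivation:
Step 0: N_Y=0, N_D=2, N_C=0, L=2
Step 1: N_Y=0, N_D=2, N_C=0, L=2
Step 2: N_Y=0, N_D=2, N_C=0, L=2
Step 3: N_Y=0, N_D=2, N_C=0, L=2
Step 4: N_Y=0, N_D=2, N_C=0, L=2


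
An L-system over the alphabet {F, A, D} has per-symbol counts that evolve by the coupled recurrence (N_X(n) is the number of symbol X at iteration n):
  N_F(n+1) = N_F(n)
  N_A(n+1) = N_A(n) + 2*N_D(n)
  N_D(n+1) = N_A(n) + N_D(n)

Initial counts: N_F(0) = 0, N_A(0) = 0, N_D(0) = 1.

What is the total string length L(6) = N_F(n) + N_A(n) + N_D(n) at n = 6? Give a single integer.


Answer: 239

Derivation:
Step 0: N_F=0, N_A=0, N_D=1, L=1
Step 1: N_F=0, N_A=2, N_D=1, L=3
Step 2: N_F=0, N_A=4, N_D=3, L=7
Step 3: N_F=0, N_A=10, N_D=7, L=17
Step 4: N_F=0, N_A=24, N_D=17, L=41
Step 5: N_F=0, N_A=58, N_D=41, L=99
Step 6: N_F=0, N_A=140, N_D=99, L=239


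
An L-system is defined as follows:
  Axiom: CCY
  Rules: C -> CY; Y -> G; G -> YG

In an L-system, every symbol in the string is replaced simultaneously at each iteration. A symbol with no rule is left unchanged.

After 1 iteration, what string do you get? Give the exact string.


Step 0: CCY
Step 1: CYCYG

Answer: CYCYG


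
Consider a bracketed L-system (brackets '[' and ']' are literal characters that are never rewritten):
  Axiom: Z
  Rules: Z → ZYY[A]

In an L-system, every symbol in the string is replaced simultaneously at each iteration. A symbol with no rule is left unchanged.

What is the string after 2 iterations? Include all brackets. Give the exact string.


Step 0: Z
Step 1: ZYY[A]
Step 2: ZYY[A]YY[A]

Answer: ZYY[A]YY[A]


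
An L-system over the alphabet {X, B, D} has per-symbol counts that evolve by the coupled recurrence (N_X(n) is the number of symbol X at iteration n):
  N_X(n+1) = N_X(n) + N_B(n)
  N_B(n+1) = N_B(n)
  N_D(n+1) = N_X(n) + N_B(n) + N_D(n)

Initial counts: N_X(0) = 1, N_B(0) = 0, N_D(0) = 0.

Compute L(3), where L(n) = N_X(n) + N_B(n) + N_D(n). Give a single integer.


Answer: 4

Derivation:
Step 0: N_X=1, N_B=0, N_D=0, L=1
Step 1: N_X=1, N_B=0, N_D=1, L=2
Step 2: N_X=1, N_B=0, N_D=2, L=3
Step 3: N_X=1, N_B=0, N_D=3, L=4


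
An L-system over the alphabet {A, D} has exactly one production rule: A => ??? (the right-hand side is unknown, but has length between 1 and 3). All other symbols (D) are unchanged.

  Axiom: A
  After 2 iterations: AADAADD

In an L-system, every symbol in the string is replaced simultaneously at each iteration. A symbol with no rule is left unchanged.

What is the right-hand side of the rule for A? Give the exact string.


Answer: AAD

Derivation:
Trying A => AAD:
  Step 0: A
  Step 1: AAD
  Step 2: AADAADD
Matches the given result.


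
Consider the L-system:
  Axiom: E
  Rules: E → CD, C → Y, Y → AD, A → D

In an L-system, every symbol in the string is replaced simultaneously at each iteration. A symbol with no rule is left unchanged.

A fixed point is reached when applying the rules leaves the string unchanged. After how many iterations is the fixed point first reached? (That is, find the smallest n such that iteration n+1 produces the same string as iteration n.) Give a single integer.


Answer: 4

Derivation:
Step 0: E
Step 1: CD
Step 2: YD
Step 3: ADD
Step 4: DDD
Step 5: DDD  (unchanged — fixed point at step 4)


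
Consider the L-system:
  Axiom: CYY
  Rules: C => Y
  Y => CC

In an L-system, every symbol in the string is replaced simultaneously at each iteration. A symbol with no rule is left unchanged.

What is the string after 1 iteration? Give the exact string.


Step 0: CYY
Step 1: YCCCC

Answer: YCCCC


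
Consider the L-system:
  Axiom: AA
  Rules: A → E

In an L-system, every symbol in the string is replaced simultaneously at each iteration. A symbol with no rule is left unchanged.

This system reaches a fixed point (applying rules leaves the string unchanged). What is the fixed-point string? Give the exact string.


Step 0: AA
Step 1: EE
Step 2: EE  (unchanged — fixed point at step 1)

Answer: EE


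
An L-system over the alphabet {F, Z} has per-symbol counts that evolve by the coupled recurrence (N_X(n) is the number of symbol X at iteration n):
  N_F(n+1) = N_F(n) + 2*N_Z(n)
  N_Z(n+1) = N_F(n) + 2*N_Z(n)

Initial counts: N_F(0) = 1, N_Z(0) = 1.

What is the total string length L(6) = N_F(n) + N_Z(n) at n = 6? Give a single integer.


Step 0: N_F=1, N_Z=1, L=2
Step 1: N_F=3, N_Z=3, L=6
Step 2: N_F=9, N_Z=9, L=18
Step 3: N_F=27, N_Z=27, L=54
Step 4: N_F=81, N_Z=81, L=162
Step 5: N_F=243, N_Z=243, L=486
Step 6: N_F=729, N_Z=729, L=1458

Answer: 1458


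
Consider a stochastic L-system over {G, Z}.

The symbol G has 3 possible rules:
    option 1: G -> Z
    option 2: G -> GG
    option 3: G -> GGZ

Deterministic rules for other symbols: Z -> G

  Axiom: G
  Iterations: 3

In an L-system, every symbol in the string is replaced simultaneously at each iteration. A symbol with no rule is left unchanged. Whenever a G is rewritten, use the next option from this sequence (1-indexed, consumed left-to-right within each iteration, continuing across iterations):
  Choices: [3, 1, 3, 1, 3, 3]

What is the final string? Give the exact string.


Answer: GZGGZGGGZ

Derivation:
Step 0: G
Step 1: GGZ  (used choices [3])
Step 2: ZGGZG  (used choices [1, 3])
Step 3: GZGGZGGGZ  (used choices [1, 3, 3])


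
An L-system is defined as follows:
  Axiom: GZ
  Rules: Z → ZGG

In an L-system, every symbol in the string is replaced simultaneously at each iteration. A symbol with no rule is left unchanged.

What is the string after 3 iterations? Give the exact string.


Answer: GZGGGGGG

Derivation:
Step 0: GZ
Step 1: GZGG
Step 2: GZGGGG
Step 3: GZGGGGGG


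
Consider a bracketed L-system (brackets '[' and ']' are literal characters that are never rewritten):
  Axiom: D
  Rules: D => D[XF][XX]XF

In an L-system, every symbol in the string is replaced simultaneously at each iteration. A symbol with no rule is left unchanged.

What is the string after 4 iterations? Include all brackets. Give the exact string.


Step 0: D
Step 1: D[XF][XX]XF
Step 2: D[XF][XX]XF[XF][XX]XF
Step 3: D[XF][XX]XF[XF][XX]XF[XF][XX]XF
Step 4: D[XF][XX]XF[XF][XX]XF[XF][XX]XF[XF][XX]XF

Answer: D[XF][XX]XF[XF][XX]XF[XF][XX]XF[XF][XX]XF


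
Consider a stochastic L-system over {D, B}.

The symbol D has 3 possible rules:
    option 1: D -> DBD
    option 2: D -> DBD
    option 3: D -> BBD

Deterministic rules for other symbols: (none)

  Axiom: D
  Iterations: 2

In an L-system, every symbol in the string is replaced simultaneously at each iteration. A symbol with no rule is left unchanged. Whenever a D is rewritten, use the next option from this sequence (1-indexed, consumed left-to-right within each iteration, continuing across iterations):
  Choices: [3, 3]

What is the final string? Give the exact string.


Answer: BBBBD

Derivation:
Step 0: D
Step 1: BBD  (used choices [3])
Step 2: BBBBD  (used choices [3])


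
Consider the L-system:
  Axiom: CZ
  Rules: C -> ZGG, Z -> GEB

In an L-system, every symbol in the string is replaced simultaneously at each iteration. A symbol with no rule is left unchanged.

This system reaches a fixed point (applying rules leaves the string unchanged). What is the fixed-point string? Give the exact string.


Step 0: CZ
Step 1: ZGGGEB
Step 2: GEBGGGEB
Step 3: GEBGGGEB  (unchanged — fixed point at step 2)

Answer: GEBGGGEB


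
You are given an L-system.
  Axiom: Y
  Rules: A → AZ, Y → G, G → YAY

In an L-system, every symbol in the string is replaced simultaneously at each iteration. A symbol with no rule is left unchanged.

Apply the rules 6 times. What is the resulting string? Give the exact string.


Answer: YAYAZZYAYAZZZZYAYAZZYAY

Derivation:
Step 0: Y
Step 1: G
Step 2: YAY
Step 3: GAZG
Step 4: YAYAZZYAY
Step 5: GAZGAZZZGAZG
Step 6: YAYAZZYAYAZZZZYAYAZZYAY


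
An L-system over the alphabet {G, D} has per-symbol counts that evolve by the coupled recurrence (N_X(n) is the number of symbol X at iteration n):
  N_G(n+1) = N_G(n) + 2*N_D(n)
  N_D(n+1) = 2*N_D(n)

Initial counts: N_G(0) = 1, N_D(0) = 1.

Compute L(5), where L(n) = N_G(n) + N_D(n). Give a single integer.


Answer: 95

Derivation:
Step 0: N_G=1, N_D=1, L=2
Step 1: N_G=3, N_D=2, L=5
Step 2: N_G=7, N_D=4, L=11
Step 3: N_G=15, N_D=8, L=23
Step 4: N_G=31, N_D=16, L=47
Step 5: N_G=63, N_D=32, L=95


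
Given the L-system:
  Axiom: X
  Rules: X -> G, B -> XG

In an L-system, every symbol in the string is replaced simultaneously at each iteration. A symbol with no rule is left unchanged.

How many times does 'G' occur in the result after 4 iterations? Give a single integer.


Answer: 1

Derivation:
Step 0: X  (0 'G')
Step 1: G  (1 'G')
Step 2: G  (1 'G')
Step 3: G  (1 'G')
Step 4: G  (1 'G')


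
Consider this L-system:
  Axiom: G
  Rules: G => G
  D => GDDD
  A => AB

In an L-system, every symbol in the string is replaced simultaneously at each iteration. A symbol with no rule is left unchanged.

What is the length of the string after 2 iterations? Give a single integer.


Answer: 1

Derivation:
Step 0: length = 1
Step 1: length = 1
Step 2: length = 1


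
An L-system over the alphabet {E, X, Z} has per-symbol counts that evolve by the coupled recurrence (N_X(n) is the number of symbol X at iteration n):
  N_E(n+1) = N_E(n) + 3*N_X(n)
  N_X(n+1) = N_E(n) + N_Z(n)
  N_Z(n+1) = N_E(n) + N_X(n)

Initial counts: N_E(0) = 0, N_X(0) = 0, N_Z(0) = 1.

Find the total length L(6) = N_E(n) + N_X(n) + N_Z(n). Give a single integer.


Step 0: N_E=0, N_X=0, N_Z=1, L=1
Step 1: N_E=0, N_X=1, N_Z=0, L=1
Step 2: N_E=3, N_X=0, N_Z=1, L=4
Step 3: N_E=3, N_X=4, N_Z=3, L=10
Step 4: N_E=15, N_X=6, N_Z=7, L=28
Step 5: N_E=33, N_X=22, N_Z=21, L=76
Step 6: N_E=99, N_X=54, N_Z=55, L=208

Answer: 208


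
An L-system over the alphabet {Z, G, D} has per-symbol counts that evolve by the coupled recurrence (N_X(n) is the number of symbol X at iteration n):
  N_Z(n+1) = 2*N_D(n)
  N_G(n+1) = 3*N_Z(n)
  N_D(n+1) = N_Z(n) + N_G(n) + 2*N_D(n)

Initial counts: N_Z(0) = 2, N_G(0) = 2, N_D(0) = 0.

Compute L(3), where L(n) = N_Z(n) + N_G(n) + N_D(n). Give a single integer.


Step 0: N_Z=2, N_G=2, N_D=0, L=4
Step 1: N_Z=0, N_G=6, N_D=4, L=10
Step 2: N_Z=8, N_G=0, N_D=14, L=22
Step 3: N_Z=28, N_G=24, N_D=36, L=88

Answer: 88


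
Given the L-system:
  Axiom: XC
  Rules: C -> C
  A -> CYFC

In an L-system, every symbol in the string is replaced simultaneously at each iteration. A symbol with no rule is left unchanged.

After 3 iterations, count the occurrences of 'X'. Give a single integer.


Answer: 1

Derivation:
Step 0: XC  (1 'X')
Step 1: XC  (1 'X')
Step 2: XC  (1 'X')
Step 3: XC  (1 'X')


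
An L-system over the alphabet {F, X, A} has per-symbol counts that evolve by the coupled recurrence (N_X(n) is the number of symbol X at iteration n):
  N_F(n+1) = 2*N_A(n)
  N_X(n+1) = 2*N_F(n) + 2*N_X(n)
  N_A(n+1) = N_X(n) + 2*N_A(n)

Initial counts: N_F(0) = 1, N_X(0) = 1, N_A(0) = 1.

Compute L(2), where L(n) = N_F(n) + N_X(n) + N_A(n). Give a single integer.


Answer: 28

Derivation:
Step 0: N_F=1, N_X=1, N_A=1, L=3
Step 1: N_F=2, N_X=4, N_A=3, L=9
Step 2: N_F=6, N_X=12, N_A=10, L=28


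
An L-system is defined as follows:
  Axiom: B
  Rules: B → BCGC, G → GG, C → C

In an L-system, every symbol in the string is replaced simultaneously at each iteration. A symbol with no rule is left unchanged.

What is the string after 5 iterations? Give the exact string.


Answer: BCGCCGGCCGGGGCCGGGGGGGGCCGGGGGGGGGGGGGGGGC

Derivation:
Step 0: B
Step 1: BCGC
Step 2: BCGCCGGC
Step 3: BCGCCGGCCGGGGC
Step 4: BCGCCGGCCGGGGCCGGGGGGGGC
Step 5: BCGCCGGCCGGGGCCGGGGGGGGCCGGGGGGGGGGGGGGGGC


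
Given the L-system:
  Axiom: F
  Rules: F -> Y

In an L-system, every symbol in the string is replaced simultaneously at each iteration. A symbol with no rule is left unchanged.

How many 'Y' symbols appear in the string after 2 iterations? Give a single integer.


Answer: 1

Derivation:
Step 0: F  (0 'Y')
Step 1: Y  (1 'Y')
Step 2: Y  (1 'Y')


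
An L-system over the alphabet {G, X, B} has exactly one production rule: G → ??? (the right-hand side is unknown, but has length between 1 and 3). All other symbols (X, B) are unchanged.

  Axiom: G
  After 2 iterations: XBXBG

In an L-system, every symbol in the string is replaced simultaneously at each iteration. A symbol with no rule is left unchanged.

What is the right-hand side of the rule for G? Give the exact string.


Trying G → XBG:
  Step 0: G
  Step 1: XBG
  Step 2: XBXBG
Matches the given result.

Answer: XBG


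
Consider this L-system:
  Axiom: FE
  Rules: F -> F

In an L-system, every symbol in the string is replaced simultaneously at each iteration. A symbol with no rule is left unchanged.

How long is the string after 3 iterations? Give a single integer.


Answer: 2

Derivation:
Step 0: length = 2
Step 1: length = 2
Step 2: length = 2
Step 3: length = 2


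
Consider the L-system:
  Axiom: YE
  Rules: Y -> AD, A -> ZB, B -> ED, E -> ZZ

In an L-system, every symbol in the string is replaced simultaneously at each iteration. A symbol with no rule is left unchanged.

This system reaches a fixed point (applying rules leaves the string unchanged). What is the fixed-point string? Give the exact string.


Step 0: YE
Step 1: ADZZ
Step 2: ZBDZZ
Step 3: ZEDDZZ
Step 4: ZZZDDZZ
Step 5: ZZZDDZZ  (unchanged — fixed point at step 4)

Answer: ZZZDDZZ


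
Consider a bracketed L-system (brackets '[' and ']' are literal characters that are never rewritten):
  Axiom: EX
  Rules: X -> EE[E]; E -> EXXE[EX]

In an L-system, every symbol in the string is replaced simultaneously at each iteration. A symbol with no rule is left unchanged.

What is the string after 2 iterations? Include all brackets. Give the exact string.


Step 0: EX
Step 1: EXXE[EX]EE[E]
Step 2: EXXE[EX]EE[E]EE[E]EXXE[EX][EXXE[EX]EE[E]]EXXE[EX]EXXE[EX][EXXE[EX]]

Answer: EXXE[EX]EE[E]EE[E]EXXE[EX][EXXE[EX]EE[E]]EXXE[EX]EXXE[EX][EXXE[EX]]


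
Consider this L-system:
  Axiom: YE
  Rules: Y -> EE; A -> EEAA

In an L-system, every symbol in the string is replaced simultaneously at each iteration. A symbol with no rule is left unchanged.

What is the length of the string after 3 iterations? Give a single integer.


Answer: 3

Derivation:
Step 0: length = 2
Step 1: length = 3
Step 2: length = 3
Step 3: length = 3


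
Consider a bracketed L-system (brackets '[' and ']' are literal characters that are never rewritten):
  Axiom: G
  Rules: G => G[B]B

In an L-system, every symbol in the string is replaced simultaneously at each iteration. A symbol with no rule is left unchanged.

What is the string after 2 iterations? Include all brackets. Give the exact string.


Step 0: G
Step 1: G[B]B
Step 2: G[B]B[B]B

Answer: G[B]B[B]B


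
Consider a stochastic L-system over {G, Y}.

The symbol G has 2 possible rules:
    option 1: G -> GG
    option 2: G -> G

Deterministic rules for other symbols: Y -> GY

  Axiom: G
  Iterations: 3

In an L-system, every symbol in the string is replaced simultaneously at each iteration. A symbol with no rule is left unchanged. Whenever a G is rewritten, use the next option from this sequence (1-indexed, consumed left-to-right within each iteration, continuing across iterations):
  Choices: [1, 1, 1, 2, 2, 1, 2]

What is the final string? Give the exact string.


Step 0: G
Step 1: GG  (used choices [1])
Step 2: GGGG  (used choices [1, 1])
Step 3: GGGGG  (used choices [2, 2, 1, 2])

Answer: GGGGG


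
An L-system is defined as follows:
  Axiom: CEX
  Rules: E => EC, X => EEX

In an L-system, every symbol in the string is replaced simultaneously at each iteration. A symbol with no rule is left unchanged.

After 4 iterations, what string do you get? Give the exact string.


Answer: CECCCCECCCECCCECCECCECECEEX

Derivation:
Step 0: CEX
Step 1: CECEEX
Step 2: CECCECECEEX
Step 3: CECCCECCECCECECEEX
Step 4: CECCCCECCCECCCECCECCECECEEX


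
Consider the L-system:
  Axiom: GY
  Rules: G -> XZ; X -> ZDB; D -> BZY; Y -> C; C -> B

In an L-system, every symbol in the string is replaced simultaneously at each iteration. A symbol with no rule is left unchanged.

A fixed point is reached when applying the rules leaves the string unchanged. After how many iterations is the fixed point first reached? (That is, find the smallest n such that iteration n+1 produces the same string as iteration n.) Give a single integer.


Step 0: GY
Step 1: XZC
Step 2: ZDBZB
Step 3: ZBZYBZB
Step 4: ZBZCBZB
Step 5: ZBZBBZB
Step 6: ZBZBBZB  (unchanged — fixed point at step 5)

Answer: 5
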